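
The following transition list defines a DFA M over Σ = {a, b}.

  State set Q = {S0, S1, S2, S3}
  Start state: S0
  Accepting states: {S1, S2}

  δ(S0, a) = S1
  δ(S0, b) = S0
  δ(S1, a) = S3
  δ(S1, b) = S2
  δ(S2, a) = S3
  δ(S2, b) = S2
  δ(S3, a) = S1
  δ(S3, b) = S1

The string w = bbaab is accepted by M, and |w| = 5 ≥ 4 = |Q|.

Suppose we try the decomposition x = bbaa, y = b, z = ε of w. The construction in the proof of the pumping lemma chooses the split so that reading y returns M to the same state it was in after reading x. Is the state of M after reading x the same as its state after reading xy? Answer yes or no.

Run of M on the first 5 characters of w = b b a a b:
  step 0: S0  (start)
  step 1: S0  (read b: S0→S0)
  step 2: S0  (read b: S0→S0)
  step 3: S1  (read a: S0→S1)
  step 4: S3  (read a: S1→S3)
  step 5: S1  (read b: S3→S1)

After x (step 4): S3. After xy (step 5): S1.
They differ (S3 ≠ S1), so y is not a cycle from the state after x; this split is not the one the pumping-lemma construction produces, and pumping y need not keep the string in L(M).

no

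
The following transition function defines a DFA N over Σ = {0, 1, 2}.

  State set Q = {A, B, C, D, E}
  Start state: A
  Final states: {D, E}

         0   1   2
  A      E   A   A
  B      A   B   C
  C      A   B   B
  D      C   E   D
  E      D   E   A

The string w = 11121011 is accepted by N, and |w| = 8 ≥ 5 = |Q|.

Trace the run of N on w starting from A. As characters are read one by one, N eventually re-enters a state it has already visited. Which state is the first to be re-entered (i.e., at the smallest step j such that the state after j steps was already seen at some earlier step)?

A

State sequence: A -1-> A -1-> A -1-> A -2-> A -1-> A -0-> E -1-> E -1-> E
First repeat at step 1: A was already visited.

The earliest repeat is at step j = 1: N is in A, which it already visited at step i = 0.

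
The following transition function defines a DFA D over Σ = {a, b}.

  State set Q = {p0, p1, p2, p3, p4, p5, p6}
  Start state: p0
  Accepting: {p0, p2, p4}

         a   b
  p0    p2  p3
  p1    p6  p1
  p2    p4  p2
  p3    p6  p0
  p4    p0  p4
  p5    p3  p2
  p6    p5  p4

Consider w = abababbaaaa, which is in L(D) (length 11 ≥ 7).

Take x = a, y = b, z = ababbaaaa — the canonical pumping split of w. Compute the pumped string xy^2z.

abbababbaaaa

xy^2z = a·b·b·ababbaaaa = abbababbaaaa.
Reading y = b takes D from p2 back to p2, so after x·y·y the machine is still in p2, and z then leads to the accepting state p2. Hence abbababbaaaa ∈ L(D).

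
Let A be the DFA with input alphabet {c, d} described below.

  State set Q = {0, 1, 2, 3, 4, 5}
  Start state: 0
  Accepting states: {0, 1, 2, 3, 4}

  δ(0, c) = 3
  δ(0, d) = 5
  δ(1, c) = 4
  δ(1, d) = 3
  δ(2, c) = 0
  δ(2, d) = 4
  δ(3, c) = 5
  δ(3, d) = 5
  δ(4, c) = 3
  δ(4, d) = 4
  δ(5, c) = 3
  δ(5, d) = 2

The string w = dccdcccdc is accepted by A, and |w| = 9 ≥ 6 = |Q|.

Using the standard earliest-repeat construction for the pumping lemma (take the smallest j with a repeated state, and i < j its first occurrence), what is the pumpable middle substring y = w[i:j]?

cc

State sequence: 0 -d-> 5 -c-> 3 -c-> 5 -d-> 2 -c-> 0 -c-> 3 -c-> 5 -d-> 2 -c-> 0
First repeat at step 3: 5 was already visited.

So i = 1, j = 3, giving x = w[0:1] = d, y = w[1:3] = cc, z = w[3:9] = dcccdc.
Check: |xy| = 3 ≤ 6 and |y| = 2 ≥ 1. Reading y takes A from 5 back to 5, so every xyⁱz is accepted.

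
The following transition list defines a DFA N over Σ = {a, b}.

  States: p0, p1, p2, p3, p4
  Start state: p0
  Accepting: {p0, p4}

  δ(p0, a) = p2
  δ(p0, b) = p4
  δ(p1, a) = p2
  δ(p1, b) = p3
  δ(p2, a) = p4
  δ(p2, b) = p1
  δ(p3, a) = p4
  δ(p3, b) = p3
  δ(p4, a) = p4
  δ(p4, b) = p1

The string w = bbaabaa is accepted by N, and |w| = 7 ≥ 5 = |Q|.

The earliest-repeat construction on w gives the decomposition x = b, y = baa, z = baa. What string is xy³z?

bbaabaabaabaa

xy^3z = b·baa·baa·baa·baa = bbaabaabaabaa.
Reading y = baa takes N from p4 back to p4, so after x·y·y·y the machine is still in p4, and z then leads to the accepting state p4. Hence bbaabaabaabaa ∈ L(N).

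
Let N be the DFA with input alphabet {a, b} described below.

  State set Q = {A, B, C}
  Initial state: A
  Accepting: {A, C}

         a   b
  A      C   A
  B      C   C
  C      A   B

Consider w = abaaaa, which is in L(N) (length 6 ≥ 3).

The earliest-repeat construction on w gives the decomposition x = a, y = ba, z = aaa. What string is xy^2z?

xy^2z = a·ba·ba·aaa = ababaaaa.
Reading y = ba takes N from C back to C, so after x·y·y the machine is still in C, and z then leads to the accepting state A. Hence ababaaaa ∈ L(N).

ababaaaa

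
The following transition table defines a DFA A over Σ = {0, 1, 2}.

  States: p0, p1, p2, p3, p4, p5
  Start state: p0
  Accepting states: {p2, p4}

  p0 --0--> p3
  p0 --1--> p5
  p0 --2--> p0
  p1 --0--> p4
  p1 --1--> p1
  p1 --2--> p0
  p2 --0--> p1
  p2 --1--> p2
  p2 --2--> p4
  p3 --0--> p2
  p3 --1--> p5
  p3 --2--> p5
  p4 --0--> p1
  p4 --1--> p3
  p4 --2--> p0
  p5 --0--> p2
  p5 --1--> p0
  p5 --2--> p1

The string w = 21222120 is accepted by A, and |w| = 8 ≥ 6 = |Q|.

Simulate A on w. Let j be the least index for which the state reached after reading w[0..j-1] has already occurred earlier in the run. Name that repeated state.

p0

Run of A on w = 2 1 2 2 2 1 2 0:
  step 0: p0  (start)
  step 1: p0  (read 2: p0→p0)   ← first repeat (p0 seen earlier)
  step 2: p5  (read 1: p0→p5)
  step 3: p1  (read 2: p5→p1)
  step 4: p0  (read 2: p1→p0)
  step 5: p0  (read 2: p0→p0)
  step 6: p5  (read 1: p0→p5)
  step 7: p1  (read 2: p5→p1)
  step 8: p4  (read 0: p1→p4)

The earliest repeat is at step j = 1: A is in p0, which it already visited at step i = 0.
Since A has 6 states, any run of length ≥ 6 visits 6+1 states, so by pigeonhole some state repeats within the first 6 steps — that repeat gives the pumpable loop.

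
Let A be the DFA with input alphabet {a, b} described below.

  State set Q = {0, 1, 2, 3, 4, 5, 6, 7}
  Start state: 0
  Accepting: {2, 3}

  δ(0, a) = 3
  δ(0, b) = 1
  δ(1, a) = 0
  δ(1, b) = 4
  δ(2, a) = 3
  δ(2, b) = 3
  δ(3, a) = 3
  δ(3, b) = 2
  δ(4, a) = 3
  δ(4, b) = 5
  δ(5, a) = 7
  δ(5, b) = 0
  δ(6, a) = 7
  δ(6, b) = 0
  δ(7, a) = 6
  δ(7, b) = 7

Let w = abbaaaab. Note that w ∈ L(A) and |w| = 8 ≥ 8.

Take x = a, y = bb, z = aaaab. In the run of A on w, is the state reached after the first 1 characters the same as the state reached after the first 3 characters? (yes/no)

Run of A on the first 3 characters of w = a b b:
  step 0: 0  (start)
  step 1: 3  (read a: 0→3)
  step 2: 2  (read b: 3→2)
  step 3: 3  (read b: 2→3)

After x (step 1): 3. After xy (step 3): 3.
They match, so y = bb drives A around a cycle from 3 back to itself; pumping y any number of times keeps A in 3 before reading z, and xyⁱz ∈ L(A) for every i ≥ 0.

yes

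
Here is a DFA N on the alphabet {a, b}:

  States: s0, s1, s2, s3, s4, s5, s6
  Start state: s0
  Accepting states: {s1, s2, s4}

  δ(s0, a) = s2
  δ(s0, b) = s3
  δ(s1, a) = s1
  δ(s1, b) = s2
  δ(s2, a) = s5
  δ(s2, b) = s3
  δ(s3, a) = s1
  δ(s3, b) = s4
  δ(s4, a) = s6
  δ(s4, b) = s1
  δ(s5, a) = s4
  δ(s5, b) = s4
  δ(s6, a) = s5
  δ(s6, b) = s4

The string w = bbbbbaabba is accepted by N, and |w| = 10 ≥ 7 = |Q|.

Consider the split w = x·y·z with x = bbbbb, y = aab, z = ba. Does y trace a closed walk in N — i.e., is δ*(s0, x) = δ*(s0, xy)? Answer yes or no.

Run of N on the first 8 characters of w = b b b b b a a b:
  step 0: s0  (start)
  step 1: s3  (read b: s0→s3)
  step 2: s4  (read b: s3→s4)
  step 3: s1  (read b: s4→s1)
  step 4: s2  (read b: s1→s2)
  step 5: s3  (read b: s2→s3)
  step 6: s1  (read a: s3→s1)
  step 7: s1  (read a: s1→s1)
  step 8: s2  (read b: s1→s2)

After x (step 5): s3. After xy (step 8): s2.
They differ (s3 ≠ s2), so y is not a cycle from the state after x; this split is not the one the pumping-lemma construction produces, and pumping y need not keep the string in L(N).

no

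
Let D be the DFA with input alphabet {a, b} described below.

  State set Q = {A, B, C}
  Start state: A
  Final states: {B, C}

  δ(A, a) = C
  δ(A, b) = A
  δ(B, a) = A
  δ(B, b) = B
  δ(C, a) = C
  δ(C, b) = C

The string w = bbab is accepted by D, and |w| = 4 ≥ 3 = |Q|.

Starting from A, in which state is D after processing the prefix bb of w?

State sequence: A -b-> A -b-> A

After reading 2 characters, D is in state A.
(This kind of state-tracing is the core of the pumping-lemma construction: with 3 states, pigeonhole forces a repeat within the first 3 steps.)

A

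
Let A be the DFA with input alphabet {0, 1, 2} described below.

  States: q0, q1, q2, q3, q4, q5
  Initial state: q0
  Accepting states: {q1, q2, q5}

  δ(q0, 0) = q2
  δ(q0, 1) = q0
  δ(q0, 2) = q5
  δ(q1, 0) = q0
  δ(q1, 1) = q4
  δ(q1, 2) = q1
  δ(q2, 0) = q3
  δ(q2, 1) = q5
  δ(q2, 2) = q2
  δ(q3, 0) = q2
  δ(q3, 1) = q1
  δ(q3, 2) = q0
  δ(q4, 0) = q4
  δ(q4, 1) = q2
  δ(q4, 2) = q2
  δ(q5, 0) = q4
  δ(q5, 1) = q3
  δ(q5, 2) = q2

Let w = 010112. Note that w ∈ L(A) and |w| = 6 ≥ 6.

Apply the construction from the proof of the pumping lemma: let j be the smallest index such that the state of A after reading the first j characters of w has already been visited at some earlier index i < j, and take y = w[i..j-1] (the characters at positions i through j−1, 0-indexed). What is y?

101

State sequence: q0 -0-> q2 -1-> q5 -0-> q4 -1-> q2 -1-> q5 -2-> q2
First repeat at step 4: q2 was already visited.

So i = 1, j = 4, giving x = w[0:1] = 0, y = w[1:4] = 101, z = w[4:6] = 12.
Check: |xy| = 4 ≤ 6 and |y| = 3 ≥ 1. Reading y takes A from q2 back to q2, so every xyⁱz is accepted.
Since A has 6 states, any run of length ≥ 6 visits 6+1 states, so by pigeonhole some state repeats within the first 6 steps — that repeat gives the pumpable loop.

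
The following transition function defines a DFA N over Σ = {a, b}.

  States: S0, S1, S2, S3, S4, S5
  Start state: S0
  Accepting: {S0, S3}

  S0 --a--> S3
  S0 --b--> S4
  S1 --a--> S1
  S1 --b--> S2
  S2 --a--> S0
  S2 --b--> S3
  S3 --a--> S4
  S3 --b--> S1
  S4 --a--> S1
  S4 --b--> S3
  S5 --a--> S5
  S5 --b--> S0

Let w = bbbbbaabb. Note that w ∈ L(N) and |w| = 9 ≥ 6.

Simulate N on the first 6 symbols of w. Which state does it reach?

S4

Run of N on the first 6 characters of w = b b b b b a:
  step 0: S0  (start)
  step 1: S4  (read b: S0→S4)
  step 2: S3  (read b: S4→S3)
  step 3: S1  (read b: S3→S1)
  step 4: S2  (read b: S1→S2)
  step 5: S3  (read b: S2→S3)
  step 6: S4  (read a: S3→S4)

After reading 6 characters, N is in state S4.
(This kind of state-tracing is the core of the pumping-lemma construction: with 6 states, pigeonhole forces a repeat within the first 6 steps.)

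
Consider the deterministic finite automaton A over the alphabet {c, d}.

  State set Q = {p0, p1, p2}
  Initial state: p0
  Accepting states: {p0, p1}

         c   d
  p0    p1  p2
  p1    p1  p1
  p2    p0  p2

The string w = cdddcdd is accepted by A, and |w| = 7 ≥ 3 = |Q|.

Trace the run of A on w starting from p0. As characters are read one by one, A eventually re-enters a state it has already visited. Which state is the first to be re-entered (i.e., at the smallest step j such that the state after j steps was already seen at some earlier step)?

State sequence: p0 -c-> p1 -d-> p1 -d-> p1 -d-> p1 -c-> p1 -d-> p1 -d-> p1
First repeat at step 2: p1 was already visited.

The earliest repeat is at step j = 2: A is in p1, which it already visited at step i = 1.
Pumping length from the standard proof: p = 3 (the number of states). The repeated state found above gives |xy| = j ≤ 3 and |y| = j − i ≥ 1.

p1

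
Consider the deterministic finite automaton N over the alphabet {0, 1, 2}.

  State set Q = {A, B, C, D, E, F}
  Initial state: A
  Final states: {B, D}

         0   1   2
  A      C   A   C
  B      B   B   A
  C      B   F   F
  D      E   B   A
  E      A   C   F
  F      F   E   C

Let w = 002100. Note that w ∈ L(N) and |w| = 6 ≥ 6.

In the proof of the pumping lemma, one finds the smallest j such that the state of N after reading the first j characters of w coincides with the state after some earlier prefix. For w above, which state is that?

State sequence: A -0-> C -0-> B -2-> A -1-> A -0-> C -0-> B
First repeat at step 3: A was already visited.

The earliest repeat is at step j = 3: N is in A, which it already visited at step i = 0.
Since N has 6 states, any run of length ≥ 6 visits 6+1 states, so by pigeonhole some state repeats within the first 6 steps — that repeat gives the pumpable loop.

A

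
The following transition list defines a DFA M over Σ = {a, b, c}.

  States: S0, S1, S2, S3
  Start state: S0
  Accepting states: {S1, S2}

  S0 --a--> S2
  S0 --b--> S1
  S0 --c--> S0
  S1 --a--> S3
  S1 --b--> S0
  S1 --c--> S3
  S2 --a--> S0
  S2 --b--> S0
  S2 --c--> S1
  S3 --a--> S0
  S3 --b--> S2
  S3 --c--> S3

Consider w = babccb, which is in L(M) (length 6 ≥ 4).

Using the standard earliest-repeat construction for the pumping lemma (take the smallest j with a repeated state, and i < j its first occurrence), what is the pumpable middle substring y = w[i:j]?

abc

State sequence: S0 -b-> S1 -a-> S3 -b-> S2 -c-> S1 -c-> S3 -b-> S2
First repeat at step 4: S1 was already visited.

So i = 1, j = 4, giving x = w[0:1] = b, y = w[1:4] = abc, z = w[4:6] = cb.
Check: |xy| = 4 ≤ 4 and |y| = 3 ≥ 1. Reading y takes M from S1 back to S1, so every xyⁱz is accepted.
Pumping length from the standard proof: p = 4 (the number of states). The repeated state found above gives |xy| = j ≤ 4 and |y| = j − i ≥ 1.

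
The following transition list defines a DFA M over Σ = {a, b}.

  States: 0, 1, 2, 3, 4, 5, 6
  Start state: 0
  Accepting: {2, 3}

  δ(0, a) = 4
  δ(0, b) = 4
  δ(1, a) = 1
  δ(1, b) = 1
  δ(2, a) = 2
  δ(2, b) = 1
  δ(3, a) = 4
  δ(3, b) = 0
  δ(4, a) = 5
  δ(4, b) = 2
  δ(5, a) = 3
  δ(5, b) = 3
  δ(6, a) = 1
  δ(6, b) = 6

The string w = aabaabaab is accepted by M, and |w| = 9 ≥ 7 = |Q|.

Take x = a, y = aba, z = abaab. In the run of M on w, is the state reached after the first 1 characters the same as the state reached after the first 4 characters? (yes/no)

yes

Run of M on the first 4 characters of w = a a b a:
  step 0: 0  (start)
  step 1: 4  (read a: 0→4)
  step 2: 5  (read a: 4→5)
  step 3: 3  (read b: 5→3)
  step 4: 4  (read a: 3→4)

After x (step 1): 4. After xy (step 4): 4.
They match, so y = aba drives M around a cycle from 4 back to itself; pumping y any number of times keeps M in 4 before reading z, and xyⁱz ∈ L(M) for every i ≥ 0.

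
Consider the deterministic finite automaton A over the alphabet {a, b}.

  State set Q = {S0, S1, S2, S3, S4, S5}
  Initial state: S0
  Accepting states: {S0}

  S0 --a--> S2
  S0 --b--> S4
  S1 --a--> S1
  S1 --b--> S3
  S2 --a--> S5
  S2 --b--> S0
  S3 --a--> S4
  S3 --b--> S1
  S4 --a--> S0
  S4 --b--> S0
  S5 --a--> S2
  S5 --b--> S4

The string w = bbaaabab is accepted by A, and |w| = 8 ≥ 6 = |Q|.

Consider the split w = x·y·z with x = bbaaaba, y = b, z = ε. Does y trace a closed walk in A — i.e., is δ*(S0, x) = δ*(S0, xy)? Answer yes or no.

no

Run of A on the first 8 characters of w = b b a a a b a b:
  step 0: S0  (start)
  step 1: S4  (read b: S0→S4)
  step 2: S0  (read b: S4→S0)
  step 3: S2  (read a: S0→S2)
  step 4: S5  (read a: S2→S5)
  step 5: S2  (read a: S5→S2)
  step 6: S0  (read b: S2→S0)
  step 7: S2  (read a: S0→S2)
  step 8: S0  (read b: S2→S0)

After x (step 7): S2. After xy (step 8): S0.
They differ (S2 ≠ S0), so y is not a cycle from the state after x; this split is not the one the pumping-lemma construction produces, and pumping y need not keep the string in L(A).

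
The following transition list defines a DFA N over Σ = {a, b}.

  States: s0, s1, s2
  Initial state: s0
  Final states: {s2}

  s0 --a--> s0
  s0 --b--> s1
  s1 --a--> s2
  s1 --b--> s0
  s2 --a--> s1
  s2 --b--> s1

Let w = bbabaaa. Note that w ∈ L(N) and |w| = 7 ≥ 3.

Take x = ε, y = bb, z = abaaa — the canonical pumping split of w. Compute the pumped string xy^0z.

xy⁰z = xz = ε·abaaa = abaaa.
Reading y = bb takes N from s0 back to s0, so after x the machine is still in s0, and z then leads to the accepting state s2. Hence abaaa ∈ L(N).

abaaa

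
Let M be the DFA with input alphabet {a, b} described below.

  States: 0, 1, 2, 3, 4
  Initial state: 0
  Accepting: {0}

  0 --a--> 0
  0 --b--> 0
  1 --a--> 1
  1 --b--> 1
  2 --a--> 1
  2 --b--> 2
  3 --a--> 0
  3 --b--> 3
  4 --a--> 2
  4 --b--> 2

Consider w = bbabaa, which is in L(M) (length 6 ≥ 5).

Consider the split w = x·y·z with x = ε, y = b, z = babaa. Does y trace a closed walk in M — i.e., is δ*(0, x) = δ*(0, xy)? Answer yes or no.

Run of M on the first 1 characters of w = b:
  step 0: 0  (start)
  step 1: 0  (read b: 0→0)

After x (step 0): 0. After xy (step 1): 0.
They match, so y = b drives M around a cycle from 0 back to itself; pumping y any number of times keeps M in 0 before reading z, and xyⁱz ∈ L(M) for every i ≥ 0.

yes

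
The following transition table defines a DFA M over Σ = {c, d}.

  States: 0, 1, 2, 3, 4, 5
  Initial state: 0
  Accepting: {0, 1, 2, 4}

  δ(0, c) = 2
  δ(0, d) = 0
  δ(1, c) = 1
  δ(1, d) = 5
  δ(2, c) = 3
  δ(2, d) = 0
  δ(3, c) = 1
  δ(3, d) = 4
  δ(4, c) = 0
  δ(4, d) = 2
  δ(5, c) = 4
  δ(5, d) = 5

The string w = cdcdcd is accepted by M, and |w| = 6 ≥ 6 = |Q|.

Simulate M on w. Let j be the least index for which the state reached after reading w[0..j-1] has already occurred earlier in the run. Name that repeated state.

0

Run of M on w = c d c d c d:
  step 0: 0  (start)
  step 1: 2  (read c: 0→2)
  step 2: 0  (read d: 2→0)   ← first repeat (0 seen earlier)
  step 3: 2  (read c: 0→2)
  step 4: 0  (read d: 2→0)
  step 5: 2  (read c: 0→2)
  step 6: 0  (read d: 2→0)

The earliest repeat is at step j = 2: M is in 0, which it already visited at step i = 0.
Since M has 6 states, any run of length ≥ 6 visits 6+1 states, so by pigeonhole some state repeats within the first 6 steps — that repeat gives the pumpable loop.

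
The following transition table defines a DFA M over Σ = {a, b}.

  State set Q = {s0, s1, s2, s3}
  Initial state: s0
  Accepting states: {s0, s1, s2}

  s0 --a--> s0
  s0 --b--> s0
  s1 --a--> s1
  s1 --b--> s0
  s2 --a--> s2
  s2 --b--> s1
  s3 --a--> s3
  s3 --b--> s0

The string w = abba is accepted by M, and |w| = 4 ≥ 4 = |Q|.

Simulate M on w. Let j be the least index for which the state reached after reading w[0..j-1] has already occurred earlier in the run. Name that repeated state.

State sequence: s0 -a-> s0 -b-> s0 -b-> s0 -a-> s0
First repeat at step 1: s0 was already visited.

The earliest repeat is at step j = 1: M is in s0, which it already visited at step i = 0.
Pumping length from the standard proof: p = 4 (the number of states). The repeated state found above gives |xy| = j ≤ 4 and |y| = j − i ≥ 1.

s0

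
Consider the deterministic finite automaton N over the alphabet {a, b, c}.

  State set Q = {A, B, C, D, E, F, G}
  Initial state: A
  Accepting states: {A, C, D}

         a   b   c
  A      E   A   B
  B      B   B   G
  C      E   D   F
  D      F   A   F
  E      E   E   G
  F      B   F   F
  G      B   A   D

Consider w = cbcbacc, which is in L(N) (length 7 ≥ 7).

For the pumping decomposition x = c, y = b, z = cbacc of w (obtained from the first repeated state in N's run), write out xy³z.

cbbbcbacc

xy^3z = c·b·b·b·cbacc = cbbbcbacc.
Reading y = b takes N from B back to B, so after x·y·y·y the machine is still in B, and z then leads to the accepting state D. Hence cbbbcbacc ∈ L(N).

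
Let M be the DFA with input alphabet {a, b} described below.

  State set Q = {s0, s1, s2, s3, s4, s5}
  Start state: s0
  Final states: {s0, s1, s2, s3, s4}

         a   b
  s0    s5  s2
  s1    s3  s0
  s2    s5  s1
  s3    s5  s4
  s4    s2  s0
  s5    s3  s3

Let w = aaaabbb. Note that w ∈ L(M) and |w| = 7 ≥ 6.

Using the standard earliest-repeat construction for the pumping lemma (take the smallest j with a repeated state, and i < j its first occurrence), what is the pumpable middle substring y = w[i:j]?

aa

State sequence: s0 -a-> s5 -a-> s3 -a-> s5 -a-> s3 -b-> s4 -b-> s0 -b-> s2
First repeat at step 3: s5 was already visited.

So i = 1, j = 3, giving x = w[0:1] = a, y = w[1:3] = aa, z = w[3:7] = abbb.
Check: |xy| = 3 ≤ 6 and |y| = 2 ≥ 1. Reading y takes M from s5 back to s5, so every xyⁱz is accepted.
Pumping length from the standard proof: p = 6 (the number of states). The repeated state found above gives |xy| = j ≤ 6 and |y| = j − i ≥ 1.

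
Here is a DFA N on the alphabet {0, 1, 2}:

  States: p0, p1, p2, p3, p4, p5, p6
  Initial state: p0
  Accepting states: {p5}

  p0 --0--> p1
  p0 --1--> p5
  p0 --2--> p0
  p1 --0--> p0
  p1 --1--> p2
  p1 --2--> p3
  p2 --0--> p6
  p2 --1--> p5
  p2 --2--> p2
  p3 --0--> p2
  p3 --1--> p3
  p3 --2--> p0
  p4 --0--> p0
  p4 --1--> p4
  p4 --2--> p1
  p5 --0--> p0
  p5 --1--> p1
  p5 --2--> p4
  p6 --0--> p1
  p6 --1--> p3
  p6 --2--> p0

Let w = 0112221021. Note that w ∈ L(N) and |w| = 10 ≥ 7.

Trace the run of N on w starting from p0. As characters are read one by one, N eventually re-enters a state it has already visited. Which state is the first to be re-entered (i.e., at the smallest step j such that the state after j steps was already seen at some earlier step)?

p1

Run of N on w = 0 1 1 2 2 2 1 0 2 1:
  step 0: p0  (start)
  step 1: p1  (read 0: p0→p1)
  step 2: p2  (read 1: p1→p2)
  step 3: p5  (read 1: p2→p5)
  step 4: p4  (read 2: p5→p4)
  step 5: p1  (read 2: p4→p1)   ← first repeat (p1 seen earlier)
  step 6: p3  (read 2: p1→p3)
  step 7: p3  (read 1: p3→p3)
  step 8: p2  (read 0: p3→p2)
  step 9: p2  (read 2: p2→p2)
  step 10: p5  (read 1: p2→p5)

The earliest repeat is at step j = 5: N is in p1, which it already visited at step i = 1.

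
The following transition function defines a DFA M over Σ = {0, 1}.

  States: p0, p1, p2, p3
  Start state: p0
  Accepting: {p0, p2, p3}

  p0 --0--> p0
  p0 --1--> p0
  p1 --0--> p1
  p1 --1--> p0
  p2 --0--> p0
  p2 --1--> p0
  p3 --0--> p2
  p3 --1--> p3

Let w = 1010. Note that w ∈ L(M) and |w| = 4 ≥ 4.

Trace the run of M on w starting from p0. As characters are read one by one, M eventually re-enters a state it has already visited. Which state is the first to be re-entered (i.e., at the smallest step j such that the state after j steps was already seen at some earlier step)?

p0

State sequence: p0 -1-> p0 -0-> p0 -1-> p0 -0-> p0
First repeat at step 1: p0 was already visited.

The earliest repeat is at step j = 1: M is in p0, which it already visited at step i = 0.
With |Q| = 4, pigeonhole forces a state repeat no later than step 4; the substring read between the first and second visits to that state can be pumped.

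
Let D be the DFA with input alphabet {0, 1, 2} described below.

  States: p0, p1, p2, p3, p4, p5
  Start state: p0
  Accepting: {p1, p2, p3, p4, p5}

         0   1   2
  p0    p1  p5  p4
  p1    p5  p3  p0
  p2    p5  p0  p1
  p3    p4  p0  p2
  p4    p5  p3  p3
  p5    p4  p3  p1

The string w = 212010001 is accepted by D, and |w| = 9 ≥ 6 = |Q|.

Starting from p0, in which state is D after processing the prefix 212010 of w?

p4

Run of D on the first 6 characters of w = 2 1 2 0 1 0:
  step 0: p0  (start)
  step 1: p4  (read 2: p0→p4)
  step 2: p3  (read 1: p4→p3)
  step 3: p2  (read 2: p3→p2)
  step 4: p5  (read 0: p2→p5)
  step 5: p3  (read 1: p5→p3)
  step 6: p4  (read 0: p3→p4)

After reading 6 characters, D is in state p4.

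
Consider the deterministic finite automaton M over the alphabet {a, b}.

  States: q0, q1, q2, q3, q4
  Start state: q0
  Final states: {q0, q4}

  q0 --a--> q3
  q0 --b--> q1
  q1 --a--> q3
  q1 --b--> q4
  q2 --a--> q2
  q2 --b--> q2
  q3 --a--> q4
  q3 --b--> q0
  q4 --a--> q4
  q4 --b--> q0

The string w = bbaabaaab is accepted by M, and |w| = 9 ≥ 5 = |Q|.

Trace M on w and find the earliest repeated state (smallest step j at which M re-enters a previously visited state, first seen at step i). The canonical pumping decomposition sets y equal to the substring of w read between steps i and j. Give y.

a

Run of M on w = b b a a b a a a b:
  step 0: q0  (start)
  step 1: q1  (read b: q0→q1)
  step 2: q4  (read b: q1→q4)
  step 3: q4  (read a: q4→q4)   ← first repeat (q4 seen earlier)
  step 4: q4  (read a: q4→q4)
  step 5: q0  (read b: q4→q0)
  step 6: q3  (read a: q0→q3)
  step 7: q4  (read a: q3→q4)
  step 8: q4  (read a: q4→q4)
  step 9: q0  (read b: q4→q0)

So i = 2, j = 3, giving x = w[0:2] = bb, y = w[2:3] = a, z = w[3:9] = abaaab.
Check: |xy| = 3 ≤ 5 and |y| = 1 ≥ 1. Reading y takes M from q4 back to q4, so every xyⁱz is accepted.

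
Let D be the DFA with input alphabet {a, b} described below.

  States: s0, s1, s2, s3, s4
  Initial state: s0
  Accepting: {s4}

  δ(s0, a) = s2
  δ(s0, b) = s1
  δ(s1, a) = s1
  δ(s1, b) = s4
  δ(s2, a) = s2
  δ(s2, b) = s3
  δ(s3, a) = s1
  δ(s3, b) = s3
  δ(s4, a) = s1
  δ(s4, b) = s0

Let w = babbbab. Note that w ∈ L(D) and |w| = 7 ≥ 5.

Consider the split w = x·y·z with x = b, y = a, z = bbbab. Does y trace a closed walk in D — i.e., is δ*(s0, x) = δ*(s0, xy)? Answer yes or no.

State sequence: s0 -b-> s1 -a-> s1

After x (step 1): s1. After xy (step 2): s1.
They match, so y = a drives D around a cycle from s1 back to itself; pumping y any number of times keeps D in s1 before reading z, and xyⁱz ∈ L(D) for every i ≥ 0.

yes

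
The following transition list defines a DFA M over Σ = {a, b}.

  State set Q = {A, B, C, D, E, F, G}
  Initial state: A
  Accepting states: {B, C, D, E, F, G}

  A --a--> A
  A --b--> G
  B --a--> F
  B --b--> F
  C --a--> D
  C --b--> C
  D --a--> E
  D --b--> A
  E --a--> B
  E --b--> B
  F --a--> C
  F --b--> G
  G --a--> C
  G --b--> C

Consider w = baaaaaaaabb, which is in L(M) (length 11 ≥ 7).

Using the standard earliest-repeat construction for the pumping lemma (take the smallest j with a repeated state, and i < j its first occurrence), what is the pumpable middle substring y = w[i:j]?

Run of M on w = b a a a a a a a a b b:
  step 0: A  (start)
  step 1: G  (read b: A→G)
  step 2: C  (read a: G→C)
  step 3: D  (read a: C→D)
  step 4: E  (read a: D→E)
  step 5: B  (read a: E→B)
  step 6: F  (read a: B→F)
  step 7: C  (read a: F→C)   ← first repeat (C seen earlier)
  step 8: D  (read a: C→D)
  step 9: E  (read a: D→E)
  step 10: B  (read b: E→B)
  step 11: F  (read b: B→F)

So i = 2, j = 7, giving x = w[0:2] = ba, y = w[2:7] = aaaaa, z = w[7:11] = aabb.
Check: |xy| = 7 ≤ 7 and |y| = 5 ≥ 1. Reading y takes M from C back to C, so every xyⁱz is accepted.
With |Q| = 7, pigeonhole forces a state repeat no later than step 7; the substring read between the first and second visits to that state can be pumped.

aaaaa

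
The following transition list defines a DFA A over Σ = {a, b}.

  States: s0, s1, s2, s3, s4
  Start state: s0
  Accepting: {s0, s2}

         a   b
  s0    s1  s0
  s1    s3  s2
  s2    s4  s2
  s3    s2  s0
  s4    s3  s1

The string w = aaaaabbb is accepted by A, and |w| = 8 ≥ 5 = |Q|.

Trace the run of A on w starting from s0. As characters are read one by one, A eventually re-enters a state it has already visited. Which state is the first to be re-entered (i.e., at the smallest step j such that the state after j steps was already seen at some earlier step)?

Run of A on w = a a a a a b b b:
  step 0: s0  (start)
  step 1: s1  (read a: s0→s1)
  step 2: s3  (read a: s1→s3)
  step 3: s2  (read a: s3→s2)
  step 4: s4  (read a: s2→s4)
  step 5: s3  (read a: s4→s3)   ← first repeat (s3 seen earlier)
  step 6: s0  (read b: s3→s0)
  step 7: s0  (read b: s0→s0)
  step 8: s0  (read b: s0→s0)

The earliest repeat is at step j = 5: A is in s3, which it already visited at step i = 2.
Pumping length from the standard proof: p = 5 (the number of states). The repeated state found above gives |xy| = j ≤ 5 and |y| = j − i ≥ 1.

s3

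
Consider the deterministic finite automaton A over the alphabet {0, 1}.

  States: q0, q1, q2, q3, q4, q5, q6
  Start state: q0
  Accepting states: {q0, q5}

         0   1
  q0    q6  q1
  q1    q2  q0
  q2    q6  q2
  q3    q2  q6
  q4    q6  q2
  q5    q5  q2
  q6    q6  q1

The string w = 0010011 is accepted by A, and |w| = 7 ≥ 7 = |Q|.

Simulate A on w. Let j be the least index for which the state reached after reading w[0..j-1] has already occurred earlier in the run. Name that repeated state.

State sequence: q0 -0-> q6 -0-> q6 -1-> q1 -0-> q2 -0-> q6 -1-> q1 -1-> q0
First repeat at step 2: q6 was already visited.

The earliest repeat is at step j = 2: A is in q6, which it already visited at step i = 1.
The DFA has 7 states, so the proof of the pumping lemma guarantees a repeated state among the first 7+1 visited; the segment between the two visits is the pumpable y.

q6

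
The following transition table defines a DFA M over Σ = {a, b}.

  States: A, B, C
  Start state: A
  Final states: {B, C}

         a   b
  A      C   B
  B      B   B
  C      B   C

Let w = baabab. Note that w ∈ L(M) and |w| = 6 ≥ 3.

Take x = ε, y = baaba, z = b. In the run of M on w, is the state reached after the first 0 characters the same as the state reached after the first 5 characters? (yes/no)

State sequence: A -b-> B -a-> B -a-> B -b-> B -a-> B

After x (step 0): A. After xy (step 5): B.
They differ (A ≠ B), so y is not a cycle from the state after x; this split is not the one the pumping-lemma construction produces, and pumping y need not keep the string in L(M).

no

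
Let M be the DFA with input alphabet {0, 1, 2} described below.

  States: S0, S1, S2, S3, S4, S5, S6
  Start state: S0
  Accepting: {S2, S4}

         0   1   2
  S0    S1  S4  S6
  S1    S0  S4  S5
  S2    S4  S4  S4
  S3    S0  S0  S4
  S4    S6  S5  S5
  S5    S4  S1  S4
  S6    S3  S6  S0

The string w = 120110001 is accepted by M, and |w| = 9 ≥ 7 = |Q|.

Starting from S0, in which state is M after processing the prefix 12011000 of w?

S0

Run of M on the first 8 characters of w = 1 2 0 1 1 0 0 0:
  step 0: S0  (start)
  step 1: S4  (read 1: S0→S4)
  step 2: S5  (read 2: S4→S5)
  step 3: S4  (read 0: S5→S4)
  step 4: S5  (read 1: S4→S5)
  step 5: S1  (read 1: S5→S1)
  step 6: S0  (read 0: S1→S0)
  step 7: S1  (read 0: S0→S1)
  step 8: S0  (read 0: S1→S0)

After reading 8 characters, M is in state S0.
(This kind of state-tracing is the core of the pumping-lemma construction: with 7 states, pigeonhole forces a repeat within the first 7 steps.)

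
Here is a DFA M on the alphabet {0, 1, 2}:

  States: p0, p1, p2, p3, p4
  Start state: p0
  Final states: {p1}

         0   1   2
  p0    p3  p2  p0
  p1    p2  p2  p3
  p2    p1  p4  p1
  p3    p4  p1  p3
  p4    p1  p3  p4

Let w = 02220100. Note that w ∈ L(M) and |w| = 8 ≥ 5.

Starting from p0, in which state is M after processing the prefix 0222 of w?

State sequence: p0 -0-> p3 -2-> p3 -2-> p3 -2-> p3

After reading 4 characters, M is in state p3.

p3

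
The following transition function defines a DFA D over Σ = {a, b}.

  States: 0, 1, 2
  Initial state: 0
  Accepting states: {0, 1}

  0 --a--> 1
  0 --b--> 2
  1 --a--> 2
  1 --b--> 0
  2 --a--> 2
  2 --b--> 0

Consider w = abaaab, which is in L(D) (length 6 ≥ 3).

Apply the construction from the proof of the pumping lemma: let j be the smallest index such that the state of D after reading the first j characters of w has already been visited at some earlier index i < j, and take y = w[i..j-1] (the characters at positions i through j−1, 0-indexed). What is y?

ab

Run of D on w = a b a a a b:
  step 0: 0  (start)
  step 1: 1  (read a: 0→1)
  step 2: 0  (read b: 1→0)   ← first repeat (0 seen earlier)
  step 3: 1  (read a: 0→1)
  step 4: 2  (read a: 1→2)
  step 5: 2  (read a: 2→2)
  step 6: 0  (read b: 2→0)

So i = 0, j = 2, giving x = w[0:0] = ε, y = w[0:2] = ab, z = w[2:6] = aaab.
Check: |xy| = 2 ≤ 3 and |y| = 2 ≥ 1. Reading y takes D from 0 back to 0, so every xyⁱz is accepted.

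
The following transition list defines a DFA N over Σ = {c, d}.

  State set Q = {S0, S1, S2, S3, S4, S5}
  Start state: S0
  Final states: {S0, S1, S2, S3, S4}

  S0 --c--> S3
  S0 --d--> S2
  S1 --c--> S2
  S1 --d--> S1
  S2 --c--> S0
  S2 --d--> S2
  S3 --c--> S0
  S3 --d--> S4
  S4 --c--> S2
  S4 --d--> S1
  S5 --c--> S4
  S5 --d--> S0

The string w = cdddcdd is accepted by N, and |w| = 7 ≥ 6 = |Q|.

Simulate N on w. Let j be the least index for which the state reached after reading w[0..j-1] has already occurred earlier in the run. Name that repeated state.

S1

State sequence: S0 -c-> S3 -d-> S4 -d-> S1 -d-> S1 -c-> S2 -d-> S2 -d-> S2
First repeat at step 4: S1 was already visited.

The earliest repeat is at step j = 4: N is in S1, which it already visited at step i = 3.
Pumping length from the standard proof: p = 6 (the number of states). The repeated state found above gives |xy| = j ≤ 6 and |y| = j − i ≥ 1.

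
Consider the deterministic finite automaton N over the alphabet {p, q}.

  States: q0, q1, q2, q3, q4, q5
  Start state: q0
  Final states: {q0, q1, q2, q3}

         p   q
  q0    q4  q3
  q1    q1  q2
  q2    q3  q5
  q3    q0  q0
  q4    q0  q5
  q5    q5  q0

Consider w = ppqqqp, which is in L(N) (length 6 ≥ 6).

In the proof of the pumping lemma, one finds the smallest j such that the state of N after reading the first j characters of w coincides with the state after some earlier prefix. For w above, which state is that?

State sequence: q0 -p-> q4 -p-> q0 -q-> q3 -q-> q0 -q-> q3 -p-> q0
First repeat at step 2: q0 was already visited.

The earliest repeat is at step j = 2: N is in q0, which it already visited at step i = 0.
Pumping length from the standard proof: p = 6 (the number of states). The repeated state found above gives |xy| = j ≤ 6 and |y| = j − i ≥ 1.

q0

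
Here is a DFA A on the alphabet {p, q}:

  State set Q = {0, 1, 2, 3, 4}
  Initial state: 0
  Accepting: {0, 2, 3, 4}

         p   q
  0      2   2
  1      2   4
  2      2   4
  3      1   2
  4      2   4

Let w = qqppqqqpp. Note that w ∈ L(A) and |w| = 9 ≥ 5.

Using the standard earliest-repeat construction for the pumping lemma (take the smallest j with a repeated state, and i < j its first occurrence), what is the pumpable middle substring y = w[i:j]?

qp

State sequence: 0 -q-> 2 -q-> 4 -p-> 2 -p-> 2 -q-> 4 -q-> 4 -q-> 4 -p-> 2 -p-> 2
First repeat at step 3: 2 was already visited.

So i = 1, j = 3, giving x = w[0:1] = q, y = w[1:3] = qp, z = w[3:9] = pqqqpp.
Check: |xy| = 3 ≤ 5 and |y| = 2 ≥ 1. Reading y takes A from 2 back to 2, so every xyⁱz is accepted.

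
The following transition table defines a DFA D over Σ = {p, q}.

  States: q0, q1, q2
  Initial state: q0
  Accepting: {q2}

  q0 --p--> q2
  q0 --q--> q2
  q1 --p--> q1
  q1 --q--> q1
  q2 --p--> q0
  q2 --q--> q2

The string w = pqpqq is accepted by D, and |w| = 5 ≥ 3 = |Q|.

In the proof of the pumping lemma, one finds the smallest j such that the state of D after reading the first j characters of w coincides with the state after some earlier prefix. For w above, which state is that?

q2

Run of D on w = p q p q q:
  step 0: q0  (start)
  step 1: q2  (read p: q0→q2)
  step 2: q2  (read q: q2→q2)   ← first repeat (q2 seen earlier)
  step 3: q0  (read p: q2→q0)
  step 4: q2  (read q: q0→q2)
  step 5: q2  (read q: q2→q2)

The earliest repeat is at step j = 2: D is in q2, which it already visited at step i = 1.
Since D has 3 states, any run of length ≥ 3 visits 3+1 states, so by pigeonhole some state repeats within the first 3 steps — that repeat gives the pumpable loop.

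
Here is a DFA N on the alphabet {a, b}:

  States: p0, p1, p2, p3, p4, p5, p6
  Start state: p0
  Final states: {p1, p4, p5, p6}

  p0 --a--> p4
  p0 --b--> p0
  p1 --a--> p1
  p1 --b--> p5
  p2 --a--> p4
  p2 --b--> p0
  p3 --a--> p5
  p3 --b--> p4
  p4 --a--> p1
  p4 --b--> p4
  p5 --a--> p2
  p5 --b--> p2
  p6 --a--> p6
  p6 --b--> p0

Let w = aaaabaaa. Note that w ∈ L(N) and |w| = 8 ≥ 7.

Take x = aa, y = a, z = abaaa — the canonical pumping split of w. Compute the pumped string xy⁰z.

aaabaaa

xy⁰z = xz = aa·abaaa = aaabaaa.
Reading y = a takes N from p1 back to p1, so after x the machine is still in p1, and z then leads to the accepting state p1. Hence aaabaaa ∈ L(N).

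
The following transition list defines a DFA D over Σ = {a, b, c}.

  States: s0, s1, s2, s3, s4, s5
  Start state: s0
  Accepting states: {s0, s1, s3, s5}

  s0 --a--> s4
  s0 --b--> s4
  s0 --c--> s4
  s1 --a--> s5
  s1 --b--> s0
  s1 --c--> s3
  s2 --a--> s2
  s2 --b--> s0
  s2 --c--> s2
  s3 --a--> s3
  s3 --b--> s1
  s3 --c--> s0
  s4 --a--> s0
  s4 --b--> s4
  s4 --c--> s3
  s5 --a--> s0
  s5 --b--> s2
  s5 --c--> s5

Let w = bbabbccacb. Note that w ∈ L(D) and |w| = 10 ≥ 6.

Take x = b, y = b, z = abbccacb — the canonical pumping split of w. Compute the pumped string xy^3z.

xy^3z = b·b·b·b·abbccacb = bbbbabbccacb.
Reading y = b takes D from s4 back to s4, so after x·y·y·y the machine is still in s4, and z then leads to the accepting state s1. Hence bbbbabbccacb ∈ L(D).

bbbbabbccacb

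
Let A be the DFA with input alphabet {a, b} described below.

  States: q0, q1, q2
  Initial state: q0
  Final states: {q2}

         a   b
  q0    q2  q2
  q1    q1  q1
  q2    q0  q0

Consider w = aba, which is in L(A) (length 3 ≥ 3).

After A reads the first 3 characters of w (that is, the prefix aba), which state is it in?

Run of A on the first 3 characters of w = a b a:
  step 0: q0  (start)
  step 1: q2  (read a: q0→q2)
  step 2: q0  (read b: q2→q0)
  step 3: q2  (read a: q0→q2)

After reading 3 characters, A is in state q2.
(This kind of state-tracing is the core of the pumping-lemma construction: with 3 states, pigeonhole forces a repeat within the first 3 steps.)

q2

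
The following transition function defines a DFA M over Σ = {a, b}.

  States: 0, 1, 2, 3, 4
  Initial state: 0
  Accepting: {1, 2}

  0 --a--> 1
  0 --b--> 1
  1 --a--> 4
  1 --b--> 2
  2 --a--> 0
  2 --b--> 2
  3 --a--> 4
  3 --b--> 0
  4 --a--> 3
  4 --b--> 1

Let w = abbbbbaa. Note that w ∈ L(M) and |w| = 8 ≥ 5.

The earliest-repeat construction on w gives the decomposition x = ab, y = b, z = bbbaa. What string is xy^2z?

abbbbbbaa

xy^2z = ab·b·b·bbbaa = abbbbbbaa.
Reading y = b takes M from 2 back to 2, so after x·y·y the machine is still in 2, and z then leads to the accepting state 1. Hence abbbbbbaa ∈ L(M).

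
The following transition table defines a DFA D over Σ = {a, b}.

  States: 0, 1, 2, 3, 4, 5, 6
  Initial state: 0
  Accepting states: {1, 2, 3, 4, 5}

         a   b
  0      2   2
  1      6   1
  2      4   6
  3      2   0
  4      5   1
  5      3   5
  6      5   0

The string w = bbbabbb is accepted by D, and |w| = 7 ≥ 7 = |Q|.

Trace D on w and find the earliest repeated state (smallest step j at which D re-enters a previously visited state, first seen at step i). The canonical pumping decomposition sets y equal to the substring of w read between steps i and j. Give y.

bbb

State sequence: 0 -b-> 2 -b-> 6 -b-> 0 -a-> 2 -b-> 6 -b-> 0 -b-> 2
First repeat at step 3: 0 was already visited.

So i = 0, j = 3, giving x = w[0:0] = ε, y = w[0:3] = bbb, z = w[3:7] = abbb.
Check: |xy| = 3 ≤ 7 and |y| = 3 ≥ 1. Reading y takes D from 0 back to 0, so every xyⁱz is accepted.
Pumping length from the standard proof: p = 7 (the number of states). The repeated state found above gives |xy| = j ≤ 7 and |y| = j − i ≥ 1.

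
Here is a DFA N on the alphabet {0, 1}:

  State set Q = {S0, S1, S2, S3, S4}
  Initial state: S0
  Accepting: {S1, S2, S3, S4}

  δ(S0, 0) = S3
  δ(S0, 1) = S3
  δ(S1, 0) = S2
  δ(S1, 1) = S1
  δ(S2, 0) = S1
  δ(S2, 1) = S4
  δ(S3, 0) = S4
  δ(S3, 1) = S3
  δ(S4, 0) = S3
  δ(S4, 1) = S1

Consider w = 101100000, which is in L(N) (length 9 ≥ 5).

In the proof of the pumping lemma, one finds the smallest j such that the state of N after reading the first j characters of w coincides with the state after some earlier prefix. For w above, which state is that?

State sequence: S0 -1-> S3 -0-> S4 -1-> S1 -1-> S1 -0-> S2 -0-> S1 -0-> S2 -0-> S1 -0-> S2
First repeat at step 4: S1 was already visited.

The earliest repeat is at step j = 4: N is in S1, which it already visited at step i = 3.
With |Q| = 5, pigeonhole forces a state repeat no later than step 5; the substring read between the first and second visits to that state can be pumped.

S1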